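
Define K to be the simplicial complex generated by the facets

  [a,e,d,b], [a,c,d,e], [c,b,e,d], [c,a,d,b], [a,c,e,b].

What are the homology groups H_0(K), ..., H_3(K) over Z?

H_0 = Z,  H_1 = 0,  H_2 = 0,  H_3 = Z.

Fix the vertex order a < b < c < d < e and write every simplex with vertices in increasing order. Then dim K = 3 and the simplices of K are:

  0-simplices (5): a, b, c, d, e
  1-simplices (10): ab, ac, ad, ae, bc, bd, be, cd, ce, de
  2-simplices (10): abc, abd, abe, acd, ace, ade, bcd, bce, bde, cde
  3-simplices (5): abcd, abce, abde, acde, bcde

so the chain groups are C_0 ≅ Z^5, C_1 ≅ Z^10, C_2 ≅ Z^10, C_3 ≅ Z^5.

The boundary map ∂_1: C_1 → C_0 is given by ∂[p,q] = [q] − [p]. For instance
  ∂de = e − d.
As a 5×10 matrix over Z this has rank 4, with invariant factors (1,1,1,1).

Boundary ∂_2: C_2 → C_1 maps a triangle to the signed sum of its edges. For instance
  ∂acd = cd − ad + ac,
  ∂bde = de − be + bd.
As a 10×10 matrix over Z this has rank 6, with invariant factors (1,1,1,1,1,1).

Boundary ∂_3: C_3 → C_2 sends each 3-simplex σ to the alternating sum Σ_i (−1)^i (σ with its i-th vertex removed). For instance
  ∂abce = bce − ace + abe − abc,
  ∂abcd = bcd − acd + abd − abc.
The resulting 10×5 matrix has rank 4, and its Smith normal form has invariant factors (1,1,1,1).

From H_k ≅ ker(∂_k) / im(∂_{k+1}) we obtain:

  H_0: rank C_0 − rank ∂_1 = 5 − 4 = 1, and the invariant factors of ∂_1 are all 1, so H_0 ≅ Z.
  H_1: rank ker ∂_1 − rank ∂_2 = (10 − 4) − 6 = 0, and the invariant factors of ∂_2 are all 1, so H_1 ≅ 0.
  H_2: rank ker ∂_2 − rank ∂_3 = (10 − 6) − 4 = 0, and the invariant factors of ∂_3 are all 1, so H_2 ≅ 0.
  H_3: rank ker ∂_3 − rank ∂_4 = (5 − 4) − 0 = 1, and there is no ∂_4, so H_3 ≅ Z.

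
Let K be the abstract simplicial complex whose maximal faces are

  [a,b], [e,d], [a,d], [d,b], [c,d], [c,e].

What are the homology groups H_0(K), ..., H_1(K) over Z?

H_0 ≅ Z,  H_1 ≅ Z^2.

Take the total order a < b < c < d < e on the vertex set. Then K (dimension 1) consists of the simplices:

  0-simplices (5): a, b, c, d, e
  1-simplices (6): ab, ad, bd, cd, ce, de

Hence C_0 ≅ Z^5, C_1 ≅ Z^6.

Boundary ∂_1: C_1 → C_0 sends each edge [p,q] (with p < q) to q − p. For instance
  ∂ab = b − a.
The 5×6 boundary matrix has rank 4 and Smith normal form diag(1,1,1,1).

Now H_k = ker ∂_k / im ∂_{k+1}, so:

  H_0: rank C_0 − rank ∂_1 = 5 − 4 = 1, and the invariant factors of ∂_1 are all 1, so H_0 ≅ Z.
  H_1: rank ker ∂_1 − rank ∂_2 = (6 − 4) − 0 = 2, and there is no ∂_2, so H_1 ≅ Z^2.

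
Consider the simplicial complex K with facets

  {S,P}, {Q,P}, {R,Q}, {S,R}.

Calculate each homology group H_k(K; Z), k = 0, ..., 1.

H_0 ≅ Z,  H_1 ≅ Z.

Take the total order P < Q < R < S on the vertex set. Then K (dimension 1) consists of the simplices:

  0-simplices (4): P, Q, R, S
  1-simplices (4): PQ, PS, QR, RS

giving chain groups C_0 ≅ Z^4, C_1 ≅ Z^4.

The boundary map ∂_1: C_1 → C_0 maps an edge to its endpoints' difference, ∂[p,q] = q − p. For instance
  ∂PS = S − P.
The resulting 4×4 matrix has rank 3, and its Smith normal form has invariant factors (1,1,1).

Reading off H_k = ker ∂_k / im ∂_{k+1}:

  H_0: rank C_0 − rank ∂_1 = 4 − 3 = 1, and the invariant factors of ∂_1 are all 1, so H_0 = Z.
  H_1: rank ker ∂_1 − rank ∂_2 = (4 − 3) − 0 = 1, and there is no ∂_2, so H_1 = Z.

(K is a triangulation of the circle S^1.)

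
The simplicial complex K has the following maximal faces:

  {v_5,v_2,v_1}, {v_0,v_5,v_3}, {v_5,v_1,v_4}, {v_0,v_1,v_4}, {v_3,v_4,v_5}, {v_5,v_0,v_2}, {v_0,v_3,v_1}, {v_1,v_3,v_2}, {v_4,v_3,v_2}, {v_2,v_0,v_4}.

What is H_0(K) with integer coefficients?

Fix the vertex order v_0 < v_1 < v_2 < v_3 < v_4 < v_5 and write every simplex with vertices in increasing order. Then dim K = 2 and the simplices of K are:

  0-simplices (6): [v_0], [v_1], [v_2], [v_3], [v_4], [v_5]
  1-simplices (15): (15 of them)
  2-simplices (10): [v_0,v_1,v_3], [v_0,v_1,v_4], [v_0,v_2,v_4], [v_0,v_2,v_5], [v_0,v_3,v_5], [v_1,v_2,v_3], [v_1,v_2,v_5], [v_1,v_4,v_5], [v_2,v_3,v_4], [v_3,v_4,v_5]

so the chain groups are C_0 ≅ Z^6, C_1 ≅ Z^15, C_2 ≅ Z^10.

Boundary ∂_1: C_1 → C_0 sends each edge [p,q] (with p < q) to q − p.
As a 6×15 matrix over Z this has rank 5, with invariant factors (1,1,1,1,1).

Boundary ∂_2: C_2 → C_1 acts by ∂[p,q,r] = [q,r] − [p,r] + [p,q]. For instance
  ∂[v_0,v_3,v_5] = [v_3,v_5] − [v_0,v_5] + [v_0,v_3],
  ∂[v_3,v_4,v_5] = [v_4,v_5] − [v_3,v_5] + [v_3,v_4].
This gives a 15×10 integer matrix of rank 10; reducing to Smith normal form yields diagonal entries (1,1,1,1,1,1,1,1,1,2).

Computing H_k = (kernel of ∂_k) / (image of ∂_{k+1}):

  H_0: rank C_0 − rank ∂_1 = 6 − 5 = 1, and the invariant factors of ∂_1 are all 1, so H_0 ≅ Z.

H_0 ≅ Z.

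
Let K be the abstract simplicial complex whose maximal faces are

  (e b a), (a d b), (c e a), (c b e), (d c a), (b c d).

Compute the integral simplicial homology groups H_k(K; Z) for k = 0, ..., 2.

We work with the vertex ordering a < b < c < d < e. The simplices of K, each written with vertices in increasing order, are:

  0-simplices (5): a, b, c, d, e
  1-simplices (9): ab, ac, ad, ae, bc, bd, be, cd, ce
  2-simplices (6): abd, abe, acd, ace, bcd, bce

so the chain groups are C_0 ≅ Z^5, C_1 ≅ Z^9, C_2 ≅ Z^6.

∂_1: C_1 → C_0 is given by ∂[p,q] = [q] − [p].
The resulting 5×9 matrix has rank 4, and its Smith normal form has invariant factors (1,1,1,1).

The boundary map ∂_2: C_2 → C_1 maps a triangle to the signed sum of its edges. For instance
  ∂acd = cd − ad + ac,
  ∂abe = be − ae + ab.
The 9×6 boundary matrix has rank 5 and Smith normal form diag(1,1,1,1,1).

Computing H_k = (kernel of ∂_k) / (image of ∂_{k+1}):

  H_0: rank C_0 − rank ∂_1 = 5 − 4 = 1, and the invariant factors of ∂_1 are all 1, so H_0 ≅ Z.
  H_1: rank ker ∂_1 − rank ∂_2 = (9 − 4) − 5 = 0, and the invariant factors of ∂_2 are all 1, so H_1 ≅ 0.
  H_2: rank ker ∂_2 − rank ∂_3 = (6 − 5) − 0 = 1, and there is no ∂_3, so H_2 ≅ Z.

As a check, the Euler characteristic is 5 − 9 + 6 = 2, which agrees with 1 − 0 + 1 = 2.

H_0 = Z,  H_1 = 0,  H_2 = Z.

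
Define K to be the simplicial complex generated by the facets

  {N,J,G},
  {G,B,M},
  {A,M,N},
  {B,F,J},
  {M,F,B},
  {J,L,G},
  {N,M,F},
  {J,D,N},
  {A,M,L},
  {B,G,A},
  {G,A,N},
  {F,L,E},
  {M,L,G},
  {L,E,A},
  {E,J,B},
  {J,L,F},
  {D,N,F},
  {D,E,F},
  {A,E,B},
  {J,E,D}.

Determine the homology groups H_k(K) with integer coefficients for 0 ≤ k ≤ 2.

H_0 ≅ Z,  H_1 ≅ Z ⊕ Z/2,  H_2 = 0.

We work with the vertex ordering A < B < D < E < F < G < J < L < M < N. The simplices of K, each written with vertices in increasing order, are:

  0-simplices (10): A, B, D, E, F, G, J, L, M, N
  1-simplices (30): AB, AE, AG, AL, AM, AN, BE, BF, BG, BJ, BM, DE, DF, DJ, DN, EF, EJ, EL, FJ, FL, FM, FN, GJ, GL, GM, GN, JL, JN, LM, MN
  2-simplices (20): ABE, ABG, AEL, AGN, ALM, AMN, BEJ, BFJ, BFM, BGM, DEF, DEJ, DFN, DJN, EFL, FJL, FMN, GJL, GJN, GLM

so the chain groups are C_0 ≅ Z^10, C_1 ≅ Z^30, C_2 ≅ Z^20.

The boundary map ∂_1: C_1 → C_0 is given by ∂[p,q] = [q] − [p].
The 10×30 boundary matrix has rank 9 and Smith normal form diag(1,1,1,1,1,1,1,1,1).

The boundary map ∂_2: C_2 → C_1 acts by ∂[p,q,r] = [q,r] − [p,r] + [p,q]. For instance
  ∂DJN = JN − DN + DJ,
  ∂DEF = EF − DF + DE.
This gives a 30×20 integer matrix of rank 20; reducing to Smith normal form yields diagonal entries (1,1,1,1,1,1,1,1,1,1,1,1,1,1,1,1,1,1,1,2).

Now H_k = ker ∂_k / im ∂_{k+1}, so:

  H_0: rank C_0 − rank ∂_1 = 10 − 9 = 1, and the invariant factors of ∂_1 are all 1, so H_0 ≅ Z.
  H_1: rank ker ∂_1 − rank ∂_2 = (30 − 9) − 20 = 1, and ∂_2 has invariant factor 2 > 1, so H_1 ≅ Z ⊕ Z/2.
  H_2: rank ker ∂_2 − rank ∂_3 = (20 − 20) − 0 = 0, and there is no ∂_3, so H_2 ≅ 0.

As a check, the Euler characteristic is 10 − 30 + 20 = 0, which agrees with 1 − 1 + 0 = 0.
(K is a triangulation of the Klein bottle.)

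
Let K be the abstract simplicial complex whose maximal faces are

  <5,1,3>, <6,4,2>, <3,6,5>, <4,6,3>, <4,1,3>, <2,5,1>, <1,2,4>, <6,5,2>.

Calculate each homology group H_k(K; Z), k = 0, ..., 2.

K has 6 vertices, 12 edges, 8 triangles.
rank ∂_0 = 0, rank ∂_1 = 5 ⇒ b_0 = 6 − 0 − 5 = 1; all invariant factors of ∂_1 are 1 so no torsion. So H_0 ≅ Z.
rank ∂_1 = 5, rank ∂_2 = 7 ⇒ b_1 = 12 − 5 − 7 = 0; all invariant factors of ∂_2 are 1 so no torsion. So H_1 ≅ 0.
rank ∂_2 = 7, rank ∂_3 = 0 ⇒ b_2 = 8 − 7 − 0 = 1. So H_2 ≅ Z.

H_0 = Z,  H_1 = 0,  H_2 = Z.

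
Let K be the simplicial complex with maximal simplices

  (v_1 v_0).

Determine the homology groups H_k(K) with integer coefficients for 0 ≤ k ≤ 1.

H_0 ≅ Z,  H_1 = 0.

K has 2 vertices, 1 edge.
rank ∂_0 = 0, rank ∂_1 = 1 ⇒ b_0 = 2 − 0 − 1 = 1; all invariant factors of ∂_1 are 1 so no torsion. So H_0 ≅ Z.
rank ∂_1 = 1, rank ∂_2 = 0 ⇒ b_1 = 1 − 1 − 0 = 0. So H_1 ≅ 0.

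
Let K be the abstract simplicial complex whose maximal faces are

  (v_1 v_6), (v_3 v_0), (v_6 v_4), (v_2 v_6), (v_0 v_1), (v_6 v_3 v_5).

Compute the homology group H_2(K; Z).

We work with the vertex ordering v_0 < v_1 < v_2 < v_3 < v_4 < v_5 < v_6. The simplices of K, each written with vertices in increasing order, are:

  0-simplices (7): [v_0], [v_1], [v_2], [v_3], [v_4], [v_5], [v_6]
  1-simplices (8): [v_0,v_1], [v_0,v_3], [v_1,v_6], [v_2,v_6], [v_3,v_5], [v_3,v_6], [v_4,v_6], [v_5,v_6]
  2-simplices (1): [v_3,v_5,v_6]

so the chain groups are C_0 ≅ Z^7, C_1 ≅ Z^8, C_2 ≅ Z^1.

∂_1: C_1 → C_0 sends each edge [p,q] (with p < q) to q − p. For instance
  ∂[v_5,v_6] = [v_6] − [v_5].
This gives a 7×8 integer matrix of rank 6; reducing to Smith normal form yields diagonal entries (1,1,1,1,1,1).

∂_2: C_2 → C_1 sends each 2-simplex [p,q,r] to [q,r] − [p,r] + [p,q]. For instance
  ∂[v_3,v_5,v_6] = [v_5,v_6] − [v_3,v_6] + [v_3,v_5].
This gives a 8×1 integer matrix of rank 1; reducing to Smith normal form yields diagonal entries (1).

Computing H_k = (kernel of ∂_k) / (image of ∂_{k+1}):

  H_2: rank ker ∂_2 − rank ∂_3 = (1 − 1) − 0 = 0, and there is no ∂_3, so H_2 = 0.

H_2 ≅ 0.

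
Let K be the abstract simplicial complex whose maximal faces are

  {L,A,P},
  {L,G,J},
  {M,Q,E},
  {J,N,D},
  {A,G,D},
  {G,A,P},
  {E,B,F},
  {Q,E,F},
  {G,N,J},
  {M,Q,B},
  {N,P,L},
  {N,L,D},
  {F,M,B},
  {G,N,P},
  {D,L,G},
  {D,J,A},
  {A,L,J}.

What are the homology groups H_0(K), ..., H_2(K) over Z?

H_0 ≅ Z^2,  H_1 ≅ Z ⊕ Z_2,  H_2 = 0.

Fix the vertex order A < B < D < E < F < G < J < L < M < N < P < Q and write every simplex with vertices in increasing order. Then dim K = 2 and the simplices of K are:

  0-simplices (12): A, B, D, E, F, G, J, L, M, N, P, Q
  1-simplices (28): AD, AG, AJ, AL, AP, BE, BF, BM, BQ, DG, DJ, DL, DN, EF, EM, EQ, FM, FQ, GJ, GL, GN, GP, JL, JN, LN, LP, MQ, NP
  2-simplices (17): ADG, ADJ, AGP, AJL, ALP, BEF, BFM, BMQ, DGL, DJN, DLN, EFQ, EMQ, GJL, GJN, GNP, LNP

Hence C_0 ≅ Z^12, C_1 ≅ Z^28, C_2 ≅ Z^17.

Boundary ∂_1: C_1 → C_0 is given by ∂[p,q] = [q] − [p]. For instance
  ∂GJ = J − G.
This gives a 12×28 integer matrix of rank 10; reducing to Smith normal form yields diagonal entries (1,1,1,1,1,1,1,1,1,1).

∂_2: C_2 → C_1 acts by ∂[p,q,r] = [q,r] − [p,r] + [p,q]. For instance
  ∂GJN = JN − GN + GJ,
  ∂BMQ = MQ − BQ + BM.
The resulting 28×17 matrix has rank 17, and its Smith normal form has invariant factors (1,1,1,1,1,1,1,1,1,1,1,1,1,1,1,1,2).

Now H_k = ker ∂_k / im ∂_{k+1}, so:

  H_0: rank C_0 − rank ∂_1 = 12 − 10 = 2, and the invariant factors of ∂_1 are all 1, so H_0 ≅ Z^2.
  H_1: rank ker ∂_1 − rank ∂_2 = (28 − 10) − 17 = 1, and ∂_2 has invariant factor 2 > 1, so H_1 ≅ Z ⊕ Z_2.
  H_2: rank ker ∂_2 − rank ∂_3 = (17 − 17) − 0 = 0, and there is no ∂_3, so H_2 ≅ 0.

As a check, the Euler characteristic is 12 − 28 + 17 = 1, which agrees with 2 − 1 + 0 = 1.
(K is a triangulation of the disjoint union of the Möbius band and the real projective plane RP^2.)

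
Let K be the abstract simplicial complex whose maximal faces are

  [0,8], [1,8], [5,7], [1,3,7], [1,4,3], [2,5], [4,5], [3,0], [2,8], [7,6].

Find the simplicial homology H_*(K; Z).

Take the total order 0 < 1 < 2 < 3 < 4 < 5 < 6 < 7 < 8 on the vertex set. Then K (dimension 2) consists of the simplices:

  0-simplices (9): [0], [1], [2], [3], [4], [5], [6], [7], [8]
  1-simplices (13): [0,3], [0,8], [1,3], [1,4], [1,7], [1,8], [2,5], [2,8], [3,4], [3,7], [4,5], [5,7], [6,7]
  2-simplices (2): [1,3,4], [1,3,7]

giving chain groups C_0 ≅ Z^9, C_1 ≅ Z^13, C_2 ≅ Z^2.

Boundary ∂_1: C_1 → C_0 sends each edge [p,q] (with p < q) to q − p. For instance
  ∂[6,7] = [7] − [6].
This gives a 9×13 integer matrix of rank 8; reducing to Smith normal form yields diagonal entries (1,1,1,1,1,1,1,1).

The boundary map ∂_2: C_2 → C_1 maps a triangle to the signed sum of its edges. For instance
  ∂[1,3,7] = [3,7] − [1,7] + [1,3],
  ∂[1,3,4] = [3,4] − [1,4] + [1,3].
As a 13×2 matrix over Z this has rank 2, with invariant factors (1,1).

Computing H_k = (kernel of ∂_k) / (image of ∂_{k+1}):

  H_0: rank C_0 − rank ∂_1 = 9 − 8 = 1, and the invariant factors of ∂_1 are all 1, so H_0 ≅ Z.
  H_1: rank ker ∂_1 − rank ∂_2 = (13 − 8) − 2 = 3, and the invariant factors of ∂_2 are all 1, so H_1 ≅ Z^3.
  H_2: rank ker ∂_2 − rank ∂_3 = (2 − 2) − 0 = 0, and there is no ∂_3, so H_2 ≅ 0.

As a check, the Euler characteristic is 9 − 13 + 2 = -2, which agrees with 1 − 3 + 0 = -2.

H_0 = Z,  H_1 = Z^3,  H_2 = 0.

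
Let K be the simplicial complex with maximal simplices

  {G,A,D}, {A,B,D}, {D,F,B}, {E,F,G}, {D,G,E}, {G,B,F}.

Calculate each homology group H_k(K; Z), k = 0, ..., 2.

Take the total order A < B < D < E < F < G on the vertex set. Then K (dimension 2) consists of the simplices:

  0-simplices (6): A, B, D, E, F, G
  1-simplices (12): AB, AD, AG, BD, BF, BG, DE, DF, DG, EF, EG, FG
  2-simplices (6): ABD, ADG, BDF, BFG, DEG, EFG

giving chain groups C_0 ≅ Z^6, C_1 ≅ Z^12, C_2 ≅ Z^6.

Boundary ∂_1: C_1 → C_0 maps an edge to its endpoints' difference, ∂[p,q] = q − p.
The 6×12 boundary matrix has rank 5 and Smith normal form diag(1,1,1,1,1).

∂_2: C_2 → C_1 acts by ∂[p,q,r] = [q,r] − [p,r] + [p,q]. For instance
  ∂EFG = FG − EG + EF,
  ∂ADG = DG − AG + AD.
The 12×6 boundary matrix has rank 6 and Smith normal form diag(1,1,1,1,1,1).

From H_k ≅ ker(∂_k) / im(∂_{k+1}) we obtain:

  H_0: rank C_0 − rank ∂_1 = 6 − 5 = 1, and the invariant factors of ∂_1 are all 1, so H_0 ≅ Z.
  H_1: rank ker ∂_1 − rank ∂_2 = (12 − 5) − 6 = 1, and the invariant factors of ∂_2 are all 1, so H_1 ≅ Z.
  H_2: rank ker ∂_2 − rank ∂_3 = (6 − 6) − 0 = 0, and there is no ∂_3, so H_2 ≅ 0.

As a check, the Euler characteristic is 6 − 12 + 6 = 0, which agrees with 1 − 1 + 0 = 0.
(K is a triangulation of the cylinder S^1 x I.)

H_0 ≅ Z,  H_1 ≅ Z,  H_2 = 0.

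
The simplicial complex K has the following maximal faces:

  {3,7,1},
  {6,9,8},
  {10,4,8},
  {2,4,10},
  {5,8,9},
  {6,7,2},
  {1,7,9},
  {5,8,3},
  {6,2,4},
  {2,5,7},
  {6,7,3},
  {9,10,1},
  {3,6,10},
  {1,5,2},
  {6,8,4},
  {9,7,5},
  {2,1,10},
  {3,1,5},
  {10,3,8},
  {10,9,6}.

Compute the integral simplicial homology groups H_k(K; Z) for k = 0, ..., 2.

H_0 = Z,  H_1 = Z × Z/2,  H_2 = 0.

We work with the vertex ordering 1 < 2 < 3 < 4 < 5 < 6 < 7 < 8 < 9 < 10. The simplices of K, each written with vertices in increasing order, are:

  0-simplices (10): [1], [2], [3], [4], [5], [6], [7], [8], [9], [10]
  1-simplices (30): (30 of them)
  2-simplices (20): (20 of them)

giving chain groups C_0 ≅ Z^10, C_1 ≅ Z^30, C_2 ≅ Z^20.

The boundary map ∂_1: C_1 → C_0 sends each edge [p,q] (with p < q) to q − p. For instance
  ∂[2,6] = [6] − [2].
The resulting 10×30 matrix has rank 9, and its Smith normal form has invariant factors (1,1,1,1,1,1,1,1,1).

∂_2: C_2 → C_1 sends each 2-simplex [p,q,r] to [q,r] − [p,r] + [p,q]. For instance
  ∂[3,6,10] = [6,10] − [3,10] + [3,6],
  ∂[3,8,10] = [8,10] − [3,10] + [3,8].
The resulting 30×20 matrix has rank 20, and its Smith normal form has invariant factors (1,1,1,1,1,1,1,1,1,1,1,1,1,1,1,1,1,1,1,2).

Reading off H_k = ker ∂_k / im ∂_{k+1}:

  H_0: rank C_0 − rank ∂_1 = 10 − 9 = 1, and the invariant factors of ∂_1 are all 1, so H_0 = Z.
  H_1: rank ker ∂_1 − rank ∂_2 = (30 − 9) − 20 = 1, and ∂_2 has invariant factor 2 > 1, so H_1 = Z × Z/2.
  H_2: rank ker ∂_2 − rank ∂_3 = (20 − 20) − 0 = 0, and there is no ∂_3, so H_2 = 0.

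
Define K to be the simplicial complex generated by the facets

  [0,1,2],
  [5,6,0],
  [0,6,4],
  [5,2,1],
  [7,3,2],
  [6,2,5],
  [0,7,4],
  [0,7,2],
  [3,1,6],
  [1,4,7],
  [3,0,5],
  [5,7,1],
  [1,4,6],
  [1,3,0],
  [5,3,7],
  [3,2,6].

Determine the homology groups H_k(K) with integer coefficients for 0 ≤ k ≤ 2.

H_0 = Z,  H_1 = Z^2,  H_2 = Z.

We work with the vertex ordering 0 < 1 < 2 < 3 < 4 < 5 < 6 < 7. The simplices of K, each written with vertices in increasing order, are:

  0-simplices (8): [0], [1], [2], [3], [4], [5], [6], [7]
  1-simplices (24): (24 of them)
  2-simplices (16): [0,1,2], [0,1,3], [0,2,7], [0,3,5], [0,4,6], [0,4,7], [0,5,6], [1,2,5], [1,3,6], [1,4,6], [1,4,7], [1,5,7], [2,3,6], [2,3,7], [2,5,6], [3,5,7]

so the chain groups are C_0 ≅ Z^8, C_1 ≅ Z^24, C_2 ≅ Z^16.

The boundary map ∂_1: C_1 → C_0 sends each edge [p,q] (with p < q) to q − p. For instance
  ∂[0,6] = [6] − [0].
As a 8×24 matrix over Z this has rank 7, with invariant factors (1,1,1,1,1,1,1).

∂_2: C_2 → C_1 maps a triangle to the signed sum of its edges. For instance
  ∂[0,1,2] = [1,2] − [0,2] + [0,1],
  ∂[0,5,6] = [5,6] − [0,6] + [0,5].
This gives a 24×16 integer matrix of rank 15; reducing to Smith normal form yields diagonal entries (1,1,1,1,1,1,1,1,1,1,1,1,1,1,1).

Now H_k = ker ∂_k / im ∂_{k+1}, so:

  H_0: rank C_0 − rank ∂_1 = 8 − 7 = 1, and the invariant factors of ∂_1 are all 1, so H_0 = Z.
  H_1: rank ker ∂_1 − rank ∂_2 = (24 − 7) − 15 = 2, and the invariant factors of ∂_2 are all 1, so H_1 = Z^2.
  H_2: rank ker ∂_2 − rank ∂_3 = (16 − 15) − 0 = 1, and there is no ∂_3, so H_2 = Z.

(K is a triangulation of the torus T^2.)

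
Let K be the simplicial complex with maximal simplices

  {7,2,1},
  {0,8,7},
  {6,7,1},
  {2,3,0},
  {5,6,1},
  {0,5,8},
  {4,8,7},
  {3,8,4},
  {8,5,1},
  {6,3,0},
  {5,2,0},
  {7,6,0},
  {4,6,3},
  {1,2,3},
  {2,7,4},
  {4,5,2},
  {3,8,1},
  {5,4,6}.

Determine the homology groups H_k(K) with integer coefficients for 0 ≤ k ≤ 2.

H_0 ≅ Z,  H_1 ≅ Z^2,  H_2 ≅ Z.

Fix the vertex order 0 < 1 < 2 < 3 < 4 < 5 < 6 < 7 < 8 and write every simplex with vertices in increasing order. Then dim K = 2 and the simplices of K are:

  0-simplices (9): [0], [1], [2], [3], [4], [5], [6], [7], [8]
  1-simplices (27): (27 of them)
  2-simplices (18): [0,2,3], [0,2,5], [0,3,6], [0,5,8], [0,6,7], [0,7,8], [1,2,3], [1,2,7], [1,3,8], [1,5,6], [1,5,8], [1,6,7], [2,4,5], [2,4,7], [3,4,6], [3,4,8], [4,5,6], [4,7,8]

giving chain groups C_0 ≅ Z^9, C_1 ≅ Z^27, C_2 ≅ Z^18.

Boundary ∂_1: C_1 → C_0 sends each edge [p,q] (with p < q) to q − p.
The resulting 9×27 matrix has rank 8, and its Smith normal form has invariant factors (1,1,1,1,1,1,1,1).

The boundary map ∂_2: C_2 → C_1 sends each 2-simplex [p,q,r] to [q,r] − [p,r] + [p,q]. For instance
  ∂[4,7,8] = [7,8] − [4,8] + [4,7],
  ∂[0,2,5] = [2,5] − [0,5] + [0,2].
The resulting 27×18 matrix has rank 17, and its Smith normal form has invariant factors (1,1,1,1,1,1,1,1,1,1,1,1,1,1,1,1,1).

Reading off H_k = ker ∂_k / im ∂_{k+1}:

  H_0: rank C_0 − rank ∂_1 = 9 − 8 = 1, and the invariant factors of ∂_1 are all 1, so H_0 ≅ Z.
  H_1: rank ker ∂_1 − rank ∂_2 = (27 − 8) − 17 = 2, and the invariant factors of ∂_2 are all 1, so H_1 ≅ Z^2.
  H_2: rank ker ∂_2 − rank ∂_3 = (18 − 17) − 0 = 1, and there is no ∂_3, so H_2 ≅ Z.

As a check, the Euler characteristic is 9 − 27 + 18 = 0, which agrees with 1 − 2 + 1 = 0.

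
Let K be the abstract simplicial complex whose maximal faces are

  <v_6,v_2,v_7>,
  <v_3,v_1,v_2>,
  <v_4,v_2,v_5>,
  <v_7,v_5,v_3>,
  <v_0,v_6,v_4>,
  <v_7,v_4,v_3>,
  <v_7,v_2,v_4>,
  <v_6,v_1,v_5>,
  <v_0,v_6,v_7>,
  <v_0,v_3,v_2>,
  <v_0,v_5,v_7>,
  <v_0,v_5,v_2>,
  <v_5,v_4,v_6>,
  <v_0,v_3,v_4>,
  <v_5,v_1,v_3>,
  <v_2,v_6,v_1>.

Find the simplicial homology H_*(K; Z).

Take the total order v_0 < v_1 < v_2 < v_3 < v_4 < v_5 < v_6 < v_7 on the vertex set. Then K (dimension 2) consists of the simplices:

  0-simplices (8): [v_0], [v_1], [v_2], [v_3], [v_4], [v_5], [v_6], [v_7]
  1-simplices (24): (24 of them)
  2-simplices (16): (16 of them)

Hence C_0 ≅ Z^8, C_1 ≅ Z^24, C_2 ≅ Z^16.

The boundary map ∂_1: C_1 → C_0 sends each edge [p,q] (with p < q) to q − p.
The resulting 8×24 matrix has rank 7, and its Smith normal form has invariant factors (1,1,1,1,1,1,1).

∂_2: C_2 → C_1 maps a triangle to the signed sum of its edges. For instance
  ∂[v_2,v_6,v_7] = [v_6,v_7] − [v_2,v_7] + [v_2,v_6],
  ∂[v_0,v_4,v_6] = [v_4,v_6] − [v_0,v_6] + [v_0,v_4].
This gives a 24×16 integer matrix of rank 15; reducing to Smith normal form yields diagonal entries (1,1,1,1,1,1,1,1,1,1,1,1,1,1,1).

Reading off H_k = ker ∂_k / im ∂_{k+1}:

  H_0: rank C_0 − rank ∂_1 = 8 − 7 = 1, and the invariant factors of ∂_1 are all 1, so H_0 = Z.
  H_1: rank ker ∂_1 − rank ∂_2 = (24 − 7) − 15 = 2, and the invariant factors of ∂_2 are all 1, so H_1 = Z^2.
  H_2: rank ker ∂_2 − rank ∂_3 = (16 − 15) − 0 = 1, and there is no ∂_3, so H_2 = Z.

As a check, the Euler characteristic is 8 − 24 + 16 = 0, which agrees with 1 − 2 + 1 = 0.

H_0 = Z,  H_1 = Z^2,  H_2 = Z.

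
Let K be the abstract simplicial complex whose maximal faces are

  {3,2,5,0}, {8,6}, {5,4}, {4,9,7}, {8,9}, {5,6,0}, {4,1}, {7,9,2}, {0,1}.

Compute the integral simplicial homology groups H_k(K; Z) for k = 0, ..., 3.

Fix the vertex order 0 < 1 < 2 < 3 < 4 < 5 < 6 < 7 < 8 < 9 and write every simplex with vertices in increasing order. Then dim K = 3 and the simplices of K are:

  0-simplices (10): [0], [1], [2], [3], [4], [5], [6], [7], [8], [9]
  1-simplices (18): [0,1], [0,2], [0,3], [0,5], [0,6], [1,4], [2,3], [2,5], [2,7], [2,9], [3,5], [4,5], [4,7], [4,9], [5,6], [6,8], [7,9], [8,9]
  2-simplices (7): [0,2,3], [0,2,5], [0,3,5], [0,5,6], [2,3,5], [2,7,9], [4,7,9]
  3-simplices (1): [0,2,3,5]

Hence C_0 ≅ Z^10, C_1 ≅ Z^18, C_2 ≅ Z^7, C_3 ≅ Z^1.

The boundary map ∂_1: C_1 → C_0 sends each edge [p,q] (with p < q) to q − p. For instance
  ∂[4,9] = [9] − [4].
The resulting 10×18 matrix has rank 9, and its Smith normal form has invariant factors (1,1,1,1,1,1,1,1,1).

Boundary ∂_2: C_2 → C_1 sends each 2-simplex [p,q,r] to [q,r] − [p,r] + [p,q]. For instance
  ∂[0,2,3] = [2,3] − [0,3] + [0,2],
  ∂[4,7,9] = [7,9] − [4,9] + [4,7].
As a 18×7 matrix over Z this has rank 6, with invariant factors (1,1,1,1,1,1).

The boundary map ∂_3: C_3 → C_2 sends each 3-simplex σ to the alternating sum Σ_i (−1)^i (σ with its i-th vertex removed). For instance
  ∂[0,2,3,5] = [2,3,5] − [0,3,5] + [0,2,5] − [0,2,3].
The 7×1 boundary matrix has rank 1 and Smith normal form diag(1).

Computing H_k = (kernel of ∂_k) / (image of ∂_{k+1}):

  H_0: rank C_0 − rank ∂_1 = 10 − 9 = 1, and the invariant factors of ∂_1 are all 1, so H_0 ≅ Z.
  H_1: rank ker ∂_1 − rank ∂_2 = (18 − 9) − 6 = 3, and the invariant factors of ∂_2 are all 1, so H_1 ≅ Z^3.
  H_2: rank ker ∂_2 − rank ∂_3 = (7 − 6) − 1 = 0, and the invariant factors of ∂_3 are all 1, so H_2 ≅ 0.
  H_3: rank ker ∂_3 − rank ∂_4 = (1 − 1) − 0 = 0, and there is no ∂_4, so H_3 ≅ 0.

H_0 = Z,  H_1 = Z^3,  H_2 = 0,  H_3 = 0.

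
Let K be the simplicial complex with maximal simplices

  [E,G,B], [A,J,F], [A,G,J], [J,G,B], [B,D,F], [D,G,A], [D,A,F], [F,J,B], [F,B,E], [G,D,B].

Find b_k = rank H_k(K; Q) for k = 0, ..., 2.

b_0 = 1, b_1 = 0, b_2 = 1.

Order the vertices as A < B < D < E < F < G < J. Listing each simplex with vertices in this order, K has dimension 2 with simplices:

  0-simplices (7): A, B, D, E, F, G, J
  1-simplices (15): AD, AF, AG, AJ, BD, BE, BF, BG, BJ, DF, DG, EF, EG, FJ, GJ
  2-simplices (10): ADF, ADG, AFJ, AGJ, BDF, BDG, BEF, BEG, BFJ, BGJ

Hence C_0 ≅ Z^7, C_1 ≅ Z^15, C_2 ≅ Z^10.

∂_1: C_1 → C_0 is given by ∂[p,q] = [q] − [p].
The resulting 7×15 matrix has rank 6, and its Smith normal form has invariant factors (1,1,1,1,1,1).

The boundary map ∂_2: C_2 → C_1 maps a triangle to the signed sum of its edges. For instance
  ∂BDF = DF − BF + BD,
  ∂BEF = EF − BF + BE.
This gives a 15×10 integer matrix of rank 9; reducing to Smith normal form yields diagonal entries (1,1,1,1,1,1,1,1,1).

Reading off H_k = ker ∂_k / im ∂_{k+1}:

  H_0: rank C_0 − rank ∂_1 = 7 − 6 = 1, and the invariant factors of ∂_1 are all 1, so H_0 = Z.
  H_1: rank ker ∂_1 − rank ∂_2 = (15 − 6) − 9 = 0, and the invariant factors of ∂_2 are all 1, so H_1 = 0.
  H_2: rank ker ∂_2 − rank ∂_3 = (10 − 9) − 0 = 1, and there is no ∂_3, so H_2 = Z.

Hence the Betti numbers are b_0 = 1, b_1 = 0, b_2 = 1.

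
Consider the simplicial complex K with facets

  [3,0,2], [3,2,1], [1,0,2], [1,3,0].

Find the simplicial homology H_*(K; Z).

H_0 ≅ Z,  H_1 = 0,  H_2 ≅ Z.

Fix the vertex order 0 < 1 < 2 < 3 and write every simplex with vertices in increasing order. Then dim K = 2 and the simplices of K are:

  0-simplices (4): [0], [1], [2], [3]
  1-simplices (6): [0,1], [0,2], [0,3], [1,2], [1,3], [2,3]
  2-simplices (4): [0,1,2], [0,1,3], [0,2,3], [1,2,3]

Hence C_0 ≅ Z^4, C_1 ≅ Z^6, C_2 ≅ Z^4.

The boundary map ∂_1: C_1 → C_0 is given by ∂[p,q] = [q] − [p].
This gives a 4×6 integer matrix of rank 3; reducing to Smith normal form yields diagonal entries (1,1,1).

Boundary ∂_2: C_2 → C_1 acts by ∂[p,q,r] = [q,r] − [p,r] + [p,q]. For instance
  ∂[0,1,3] = [1,3] − [0,3] + [0,1],
  ∂[0,1,2] = [1,2] − [0,2] + [0,1].
This gives a 6×4 integer matrix of rank 3; reducing to Smith normal form yields diagonal entries (1,1,1).

From H_k ≅ ker(∂_k) / im(∂_{k+1}) we obtain:

  H_0: rank C_0 − rank ∂_1 = 4 − 3 = 1, and the invariant factors of ∂_1 are all 1, so H_0 = Z.
  H_1: rank ker ∂_1 − rank ∂_2 = (6 − 3) − 3 = 0, and the invariant factors of ∂_2 are all 1, so H_1 = 0.
  H_2: rank ker ∂_2 − rank ∂_3 = (4 − 3) − 0 = 1, and there is no ∂_3, so H_2 = Z.

As a check, the Euler characteristic is 4 − 6 + 4 = 2, which agrees with 1 − 0 + 1 = 2.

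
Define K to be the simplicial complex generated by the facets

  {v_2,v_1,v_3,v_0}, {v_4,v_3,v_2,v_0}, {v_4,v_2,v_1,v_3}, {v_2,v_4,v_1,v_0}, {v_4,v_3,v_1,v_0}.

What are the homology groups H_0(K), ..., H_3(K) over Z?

H_0 ≅ Z,  H_1 = 0,  H_2 = 0,  H_3 ≅ Z.

Order the vertices as v_0 < v_1 < v_2 < v_3 < v_4. Listing each simplex with vertices in this order, K has dimension 3 with simplices:

  0-simplices (5): [v_0], [v_1], [v_2], [v_3], [v_4]
  1-simplices (10): [v_0,v_1], [v_0,v_2], [v_0,v_3], [v_0,v_4], [v_1,v_2], [v_1,v_3], [v_1,v_4], [v_2,v_3], [v_2,v_4], [v_3,v_4]
  2-simplices (10): [v_0,v_1,v_2], [v_0,v_1,v_3], [v_0,v_1,v_4], [v_0,v_2,v_3], [v_0,v_2,v_4], [v_0,v_3,v_4], [v_1,v_2,v_3], [v_1,v_2,v_4], [v_1,v_3,v_4], [v_2,v_3,v_4]
  3-simplices (5): [v_0,v_1,v_2,v_3], [v_0,v_1,v_2,v_4], [v_0,v_1,v_3,v_4], [v_0,v_2,v_3,v_4], [v_1,v_2,v_3,v_4]

so the chain groups are C_0 ≅ Z^5, C_1 ≅ Z^10, C_2 ≅ Z^10, C_3 ≅ Z^5.

∂_1: C_1 → C_0 sends each edge [p,q] (with p < q) to q − p. For instance
  ∂[v_0,v_2] = [v_2] − [v_0].
The 5×10 boundary matrix has rank 4 and Smith normal form diag(1,1,1,1).

∂_2: C_2 → C_1 maps a triangle to the signed sum of its edges. For instance
  ∂[v_0,v_2,v_4] = [v_2,v_4] − [v_0,v_4] + [v_0,v_2],
  ∂[v_1,v_2,v_4] = [v_2,v_4] − [v_1,v_4] + [v_1,v_2].
As a 10×10 matrix over Z this has rank 6, with invariant factors (1,1,1,1,1,1).

Boundary ∂_3: C_3 → C_2 sends each 3-simplex σ to the alternating sum Σ_i (−1)^i (σ with its i-th vertex removed). For instance
  ∂[v_0,v_1,v_2,v_3] = [v_1,v_2,v_3] − [v_0,v_2,v_3] + [v_0,v_1,v_3] − [v_0,v_1,v_2],
  ∂[v_0,v_2,v_3,v_4] = [v_2,v_3,v_4] − [v_0,v_3,v_4] + [v_0,v_2,v_4] − [v_0,v_2,v_3].
As a 10×5 matrix over Z this has rank 4, with invariant factors (1,1,1,1).

Now H_k = ker ∂_k / im ∂_{k+1}, so:

  H_0: rank C_0 − rank ∂_1 = 5 − 4 = 1, and the invariant factors of ∂_1 are all 1, so H_0 ≅ Z.
  H_1: rank ker ∂_1 − rank ∂_2 = (10 − 4) − 6 = 0, and the invariant factors of ∂_2 are all 1, so H_1 ≅ 0.
  H_2: rank ker ∂_2 − rank ∂_3 = (10 − 6) − 4 = 0, and the invariant factors of ∂_3 are all 1, so H_2 ≅ 0.
  H_3: rank ker ∂_3 − rank ∂_4 = (5 − 4) − 0 = 1, and there is no ∂_4, so H_3 ≅ Z.

As a check, the Euler characteristic is 5 − 10 + 10 − 5 = 0, which agrees with 1 − 0 + 0 − 1 = 0.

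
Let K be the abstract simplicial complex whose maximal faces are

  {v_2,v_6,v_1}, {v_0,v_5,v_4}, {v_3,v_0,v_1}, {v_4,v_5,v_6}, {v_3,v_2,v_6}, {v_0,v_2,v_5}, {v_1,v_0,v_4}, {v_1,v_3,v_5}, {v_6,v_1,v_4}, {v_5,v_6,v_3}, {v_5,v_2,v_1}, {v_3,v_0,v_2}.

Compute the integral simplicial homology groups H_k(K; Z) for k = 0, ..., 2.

H_0 = Z,  H_1 = Z/2,  H_2 = 0.

Order the vertices as v_0 < v_1 < v_2 < v_3 < v_4 < v_5 < v_6. Listing each simplex with vertices in this order, K has dimension 2 with simplices:

  0-simplices (7): [v_0], [v_1], [v_2], [v_3], [v_4], [v_5], [v_6]
  1-simplices (18): (18 of them)
  2-simplices (12): (12 of them)

Hence C_0 ≅ Z^7, C_1 ≅ Z^18, C_2 ≅ Z^12.

∂_1: C_1 → C_0 sends each edge [p,q] (with p < q) to q − p.
The 7×18 boundary matrix has rank 6 and Smith normal form diag(1,1,1,1,1,1).

∂_2: C_2 → C_1 maps a triangle to the signed sum of its edges. For instance
  ∂[v_0,v_1,v_3] = [v_1,v_3] − [v_0,v_3] + [v_0,v_1],
  ∂[v_2,v_3,v_6] = [v_3,v_6] − [v_2,v_6] + [v_2,v_3].
The 18×12 boundary matrix has rank 12 and Smith normal form diag(1,1,1,1,1,1,1,1,1,1,1,2).

From H_k ≅ ker(∂_k) / im(∂_{k+1}) we obtain:

  H_0: rank C_0 − rank ∂_1 = 7 − 6 = 1, and the invariant factors of ∂_1 are all 1, so H_0 ≅ Z.
  H_1: rank ker ∂_1 − rank ∂_2 = (18 − 6) − 12 = 0, and ∂_2 has invariant factor 2 > 1, so H_1 ≅ Z/2.
  H_2: rank ker ∂_2 − rank ∂_3 = (12 − 12) − 0 = 0, and there is no ∂_3, so H_2 ≅ 0.

As a check, the Euler characteristic is 7 − 18 + 12 = 1, which agrees with 1 − 0 + 0 = 1.
(K is a triangulation of the real projective plane RP^2.)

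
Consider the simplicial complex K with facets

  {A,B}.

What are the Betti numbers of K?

Fix the vertex order A < B and write every simplex with vertices in increasing order. Then dim K = 1 and the simplices of K are:

  0-simplices (2): A, B
  1-simplices (1): AB

so the chain groups are C_0 ≅ Z^2, C_1 ≅ Z^1.

The boundary map ∂_1: C_1 → C_0 maps an edge to its endpoints' difference, ∂[p,q] = q − p. For instance
  ∂AB = B − A.
As a 2×1 matrix over Z this has rank 1, with invariant factors (1).

Now H_k = ker ∂_k / im ∂_{k+1}, so:

  H_0: rank C_0 − rank ∂_1 = 2 − 1 = 1, and the invariant factors of ∂_1 are all 1, so H_0 = Z.
  H_1: rank ker ∂_1 − rank ∂_2 = (1 − 1) − 0 = 0, and there is no ∂_2, so H_1 = 0.

As a check, the Euler characteristic is 2 − 1 = 1, which agrees with 1 − 0 = 1.

Hence the Betti numbers are b_0 = 1, b_1 = 0.

b_0 = 1, b_1 = 0.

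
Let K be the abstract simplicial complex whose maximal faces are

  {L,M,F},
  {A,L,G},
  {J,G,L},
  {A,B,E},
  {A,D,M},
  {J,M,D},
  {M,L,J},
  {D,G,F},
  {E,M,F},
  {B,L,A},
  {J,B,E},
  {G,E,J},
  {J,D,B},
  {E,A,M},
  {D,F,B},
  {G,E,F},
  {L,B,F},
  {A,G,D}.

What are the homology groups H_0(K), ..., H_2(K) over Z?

H_0 = Z,  H_1 = Z^2,  H_2 = Z.

Order the vertices as A < B < D < E < F < G < J < L < M. Listing each simplex with vertices in this order, K has dimension 2 with simplices:

  0-simplices (9): A, B, D, E, F, G, J, L, M
  1-simplices (27): AB, AD, AE, AG, AL, AM, BD, BE, BF, BJ, BL, DF, DG, DJ, DM, EF, EG, EJ, EM, FG, FL, FM, GJ, GL, JL, JM, LM
  2-simplices (18): ABE, ABL, ADG, ADM, AEM, AGL, BDF, BDJ, BEJ, BFL, DFG, DJM, EFG, EFM, EGJ, FLM, GJL, JLM

giving chain groups C_0 ≅ Z^9, C_1 ≅ Z^27, C_2 ≅ Z^18.

∂_1: C_1 → C_0 is given by ∂[p,q] = [q] − [p]. For instance
  ∂EM = M − E.
The resulting 9×27 matrix has rank 8, and its Smith normal form has invariant factors (1,1,1,1,1,1,1,1).

∂_2: C_2 → C_1 maps a triangle to the signed sum of its edges. For instance
  ∂BDJ = DJ − BJ + BD,
  ∂EFG = FG − EG + EF.
The 27×18 boundary matrix has rank 17 and Smith normal form diag(1,1,1,1,1,1,1,1,1,1,1,1,1,1,1,1,1).

Reading off H_k = ker ∂_k / im ∂_{k+1}:

  H_0: rank C_0 − rank ∂_1 = 9 − 8 = 1, and the invariant factors of ∂_1 are all 1, so H_0 = Z.
  H_1: rank ker ∂_1 − rank ∂_2 = (27 − 8) − 17 = 2, and the invariant factors of ∂_2 are all 1, so H_1 = Z^2.
  H_2: rank ker ∂_2 − rank ∂_3 = (18 − 17) − 0 = 1, and there is no ∂_3, so H_2 = Z.

As a check, the Euler characteristic is 9 − 27 + 18 = 0, which agrees with 1 − 2 + 1 = 0.
(K is a triangulation of the torus T^2.)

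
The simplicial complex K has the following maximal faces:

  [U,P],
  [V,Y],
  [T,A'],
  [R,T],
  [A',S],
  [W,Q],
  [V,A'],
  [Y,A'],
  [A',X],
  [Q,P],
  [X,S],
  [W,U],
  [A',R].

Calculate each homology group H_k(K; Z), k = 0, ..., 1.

H_0 = Z^2,  H_1 = Z^4.

Fix the vertex order P < Q < R < S < T < U < V < W < X < Y < A' and write every simplex with vertices in increasing order. Then dim K = 1 and the simplices of K are:

  0-simplices (11): [P], [Q], [R], [S], [T], [U], [V], [W], [X], [Y], [A']
  1-simplices (13): [P,Q], [P,U], [Q,W], [R,T], [R,A'], [S,X], [S,A'], [T,A'], [U,W], [V,Y], [V,A'], [X,A'], [Y,A']

giving chain groups C_0 ≅ Z^11, C_1 ≅ Z^13.

The boundary map ∂_1: C_1 → C_0 is given by ∂[p,q] = [q] − [p]. For instance
  ∂[U,W] = [W] − [U].
This gives a 11×13 integer matrix of rank 9; reducing to Smith normal form yields diagonal entries (1,1,1,1,1,1,1,1,1).

Now H_k = ker ∂_k / im ∂_{k+1}, so:

  H_0: rank C_0 − rank ∂_1 = 11 − 9 = 2, and the invariant factors of ∂_1 are all 1, so H_0 = Z^2.
  H_1: rank ker ∂_1 − rank ∂_2 = (13 − 9) − 0 = 4, and there is no ∂_2, so H_1 = Z^4.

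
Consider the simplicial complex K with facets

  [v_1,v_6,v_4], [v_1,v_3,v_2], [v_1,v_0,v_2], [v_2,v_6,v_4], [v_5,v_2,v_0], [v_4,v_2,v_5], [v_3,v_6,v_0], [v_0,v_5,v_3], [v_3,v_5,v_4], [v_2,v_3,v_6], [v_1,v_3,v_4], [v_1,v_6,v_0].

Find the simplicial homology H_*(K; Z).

H_0 = Z,  H_1 = Z/2,  H_2 = 0.

Fix the vertex order v_0 < v_1 < v_2 < v_3 < v_4 < v_5 < v_6 and write every simplex with vertices in increasing order. Then dim K = 2 and the simplices of K are:

  0-simplices (7): [v_0], [v_1], [v_2], [v_3], [v_4], [v_5], [v_6]
  1-simplices (18): (18 of them)
  2-simplices (12): (12 of them)

Hence C_0 ≅ Z^7, C_1 ≅ Z^18, C_2 ≅ Z^12.

∂_1: C_1 → C_0 maps an edge to its endpoints' difference, ∂[p,q] = q − p.
This gives a 7×18 integer matrix of rank 6; reducing to Smith normal form yields diagonal entries (1,1,1,1,1,1).

Boundary ∂_2: C_2 → C_1 maps a triangle to the signed sum of its edges. For instance
  ∂[v_0,v_3,v_5] = [v_3,v_5] − [v_0,v_5] + [v_0,v_3],
  ∂[v_3,v_4,v_5] = [v_4,v_5] − [v_3,v_5] + [v_3,v_4].
The resulting 18×12 matrix has rank 12, and its Smith normal form has invariant factors (1,1,1,1,1,1,1,1,1,1,1,2).

Now H_k = ker ∂_k / im ∂_{k+1}, so:

  H_0: rank C_0 − rank ∂_1 = 7 − 6 = 1, and the invariant factors of ∂_1 are all 1, so H_0 = Z.
  H_1: rank ker ∂_1 − rank ∂_2 = (18 − 6) − 12 = 0, and ∂_2 has invariant factor 2 > 1, so H_1 = Z/2.
  H_2: rank ker ∂_2 − rank ∂_3 = (12 − 12) − 0 = 0, and there is no ∂_3, so H_2 = 0.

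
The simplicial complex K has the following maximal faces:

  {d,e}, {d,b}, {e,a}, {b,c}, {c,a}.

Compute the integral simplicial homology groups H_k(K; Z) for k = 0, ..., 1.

We work with the vertex ordering a < b < c < d < e. The simplices of K, each written with vertices in increasing order, are:

  0-simplices (5): a, b, c, d, e
  1-simplices (5): ac, ae, bc, bd, de

Hence C_0 ≅ Z^5, C_1 ≅ Z^5.

The boundary map ∂_1: C_1 → C_0 maps an edge to its endpoints' difference, ∂[p,q] = q − p.
As a 5×5 matrix over Z this has rank 4, with invariant factors (1,1,1,1).

From H_k ≅ ker(∂_k) / im(∂_{k+1}) we obtain:

  H_0: rank C_0 − rank ∂_1 = 5 − 4 = 1, and the invariant factors of ∂_1 are all 1, so H_0 ≅ Z.
  H_1: rank ker ∂_1 − rank ∂_2 = (5 − 4) − 0 = 1, and there is no ∂_2, so H_1 ≅ Z.

H_0 = Z,  H_1 = Z.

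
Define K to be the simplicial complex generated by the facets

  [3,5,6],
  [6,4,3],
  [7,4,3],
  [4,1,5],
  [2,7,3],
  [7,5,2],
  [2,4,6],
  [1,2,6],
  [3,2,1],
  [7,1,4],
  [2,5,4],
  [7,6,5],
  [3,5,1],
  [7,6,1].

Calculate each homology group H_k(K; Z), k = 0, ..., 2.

H_0 = Z,  H_1 = Z^2,  H_2 = Z.

K has 7 vertices, 21 edges, 14 triangles.
rank ∂_0 = 0, rank ∂_1 = 6 ⇒ b_0 = 7 − 0 − 6 = 1; all invariant factors of ∂_1 are 1 so no torsion. So H_0 = Z.
rank ∂_1 = 6, rank ∂_2 = 13 ⇒ b_1 = 21 − 6 − 13 = 2; all invariant factors of ∂_2 are 1 so no torsion. So H_1 = Z^2.
rank ∂_2 = 13, rank ∂_3 = 0 ⇒ b_2 = 14 − 13 − 0 = 1. So H_2 = Z.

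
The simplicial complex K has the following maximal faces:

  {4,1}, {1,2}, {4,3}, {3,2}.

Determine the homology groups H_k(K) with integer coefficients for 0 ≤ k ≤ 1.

Take the total order 1 < 2 < 3 < 4 on the vertex set. Then K (dimension 1) consists of the simplices:

  0-simplices (4): [1], [2], [3], [4]
  1-simplices (4): [1,2], [1,4], [2,3], [3,4]

Hence C_0 ≅ Z^4, C_1 ≅ Z^4.

The boundary map ∂_1: C_1 → C_0 is given by ∂[p,q] = [q] − [p].
The resulting 4×4 matrix has rank 3, and its Smith normal form has invariant factors (1,1,1).

Now H_k = ker ∂_k / im ∂_{k+1}, so:

  H_0: rank C_0 − rank ∂_1 = 4 − 3 = 1, and the invariant factors of ∂_1 are all 1, so H_0 = Z.
  H_1: rank ker ∂_1 − rank ∂_2 = (4 − 3) − 0 = 1, and there is no ∂_2, so H_1 = Z.

As a check, the Euler characteristic is 4 − 4 = 0, which agrees with 1 − 1 = 0.

H_0 ≅ Z,  H_1 ≅ Z.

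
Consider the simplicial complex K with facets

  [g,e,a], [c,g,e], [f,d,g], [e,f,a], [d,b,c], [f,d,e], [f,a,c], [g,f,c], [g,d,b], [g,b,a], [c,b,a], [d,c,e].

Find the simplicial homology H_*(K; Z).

Take the total order a < b < c < d < e < f < g on the vertex set. Then K (dimension 2) consists of the simplices:

  0-simplices (7): a, b, c, d, e, f, g
  1-simplices (18): ab, ac, ae, af, ag, bc, bd, bg, cd, ce, cf, cg, de, df, dg, ef, eg, fg
  2-simplices (12): abc, abg, acf, aef, aeg, bcd, bdg, cde, ceg, cfg, def, dfg

giving chain groups C_0 ≅ Z^7, C_1 ≅ Z^18, C_2 ≅ Z^12.

∂_1: C_1 → C_0 sends each edge [p,q] (with p < q) to q − p. For instance
  ∂eg = g − e.
The 7×18 boundary matrix has rank 6 and Smith normal form diag(1,1,1,1,1,1).

The boundary map ∂_2: C_2 → C_1 acts by ∂[p,q,r] = [q,r] − [p,r] + [p,q]. For instance
  ∂cde = de − ce + cd,
  ∂bcd = cd − bd + bc.
The resulting 18×12 matrix has rank 12, and its Smith normal form has invariant factors (1,1,1,1,1,1,1,1,1,1,1,2).

Computing H_k = (kernel of ∂_k) / (image of ∂_{k+1}):

  H_0: rank C_0 − rank ∂_1 = 7 − 6 = 1, and the invariant factors of ∂_1 are all 1, so H_0 ≅ Z.
  H_1: rank ker ∂_1 − rank ∂_2 = (18 − 6) − 12 = 0, and ∂_2 has invariant factor 2 > 1, so H_1 ≅ Z/2Z.
  H_2: rank ker ∂_2 − rank ∂_3 = (12 − 12) − 0 = 0, and there is no ∂_3, so H_2 ≅ 0.

As a check, the Euler characteristic is 7 − 18 + 12 = 1, which agrees with 1 − 0 + 0 = 1.
(K is a triangulation of the real projective plane RP^2.)

H_0 = Z,  H_1 = Z/2Z,  H_2 = 0.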